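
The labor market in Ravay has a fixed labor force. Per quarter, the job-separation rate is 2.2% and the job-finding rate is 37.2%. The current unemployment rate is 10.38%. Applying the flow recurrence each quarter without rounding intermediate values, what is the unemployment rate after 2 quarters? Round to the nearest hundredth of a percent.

Unemployment rate after two quarters ≈ 7.35%.

With a fixed labor force, u_{t+1} = u_t + s·(1−u_t) − f·u_t = u_t·(1−s−f) + s.
Here 1−s−f = 0.606 and s = 0.022.
u_1 = 0.103800 × 0.606 + 0.022 = 0.084903.
u_2 = 0.084903 × 0.606 + 0.022 = 0.073451.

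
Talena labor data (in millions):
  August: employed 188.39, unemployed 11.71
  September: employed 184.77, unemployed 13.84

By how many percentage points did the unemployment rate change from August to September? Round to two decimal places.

August: labor force = 188.39 + 11.71 = 200.10; u = 11.71/200.10 = 5.85%.
September: labor force = 184.77 + 13.84 = 198.61; u = 13.84/198.61 = 6.97%.
Change = 6.97% − 5.85% = +1.12 pp.

The unemployment rate changed by +1.12 percentage points.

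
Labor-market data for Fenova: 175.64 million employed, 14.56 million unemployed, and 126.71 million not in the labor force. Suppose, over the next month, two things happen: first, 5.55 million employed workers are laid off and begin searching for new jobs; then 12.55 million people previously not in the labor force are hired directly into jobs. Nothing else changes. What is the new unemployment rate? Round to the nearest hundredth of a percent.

New unemployment rate ≈ 9.92%.

Initially, labor force = 175.64 + 14.56 = 190.20 million, so u = 14.56/190.20 = 7.66%.
After the first change, employed falls and unemployed rises by 5.55; labor force unchanged → E = 170.09, U = 20.11, labor force = 190.20 million.
After the second change, employed and labor force both rise by 12.55; unemployed unchanged → E = 182.64, U = 20.11, labor force = 202.75 million.
New unemployment rate = 20.11 / 202.75 = 9.92%.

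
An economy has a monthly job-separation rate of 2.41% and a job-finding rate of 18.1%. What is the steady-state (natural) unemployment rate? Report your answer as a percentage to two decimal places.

At steady state the flows balance: s·E = f·U, so U/(E+U) = s/(s+f).
u* = 2.41 / (2.41 + 18.1) = 2.41 / 20.51 = 11.75%.

Steady-state unemployment rate ≈ 11.75%.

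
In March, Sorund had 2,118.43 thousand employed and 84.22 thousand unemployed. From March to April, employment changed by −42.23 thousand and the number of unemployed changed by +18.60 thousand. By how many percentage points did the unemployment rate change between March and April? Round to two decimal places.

March: labor force = 2,118.43 + 84.22 = 2,202.65; u = 84.22/2,202.65 = 3.82%.
April: labor force = 2,076.20 + 102.82 = 2,179.02; u = 102.82/2,179.02 = 4.72%.
Change = 4.72% − 3.82% = +0.90 pp.

The unemployment rate changed by +0.90 percentage points.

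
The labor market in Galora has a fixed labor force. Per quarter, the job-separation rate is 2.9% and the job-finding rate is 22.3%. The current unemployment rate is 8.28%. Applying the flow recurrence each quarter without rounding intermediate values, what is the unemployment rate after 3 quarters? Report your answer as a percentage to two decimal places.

With a fixed labor force, u_{t+1} = u_t + s·(1−u_t) − f·u_t = u_t·(1−s−f) + s.
Here 1−s−f = 0.748 and s = 0.029.
u_1 = 0.082800 × 0.748 + 0.029 = 0.090934.
u_2 = 0.090934 × 0.748 + 0.029 = 0.097019.
u_3 = 0.097019 × 0.748 + 0.029 = 0.101570.

Unemployment rate after three quarters ≈ 10.16%.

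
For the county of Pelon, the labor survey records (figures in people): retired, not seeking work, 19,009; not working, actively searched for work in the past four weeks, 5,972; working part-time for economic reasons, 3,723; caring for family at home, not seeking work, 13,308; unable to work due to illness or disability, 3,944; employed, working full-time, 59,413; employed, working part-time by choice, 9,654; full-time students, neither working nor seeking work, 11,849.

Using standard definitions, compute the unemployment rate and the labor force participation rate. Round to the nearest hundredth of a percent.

Unemployment rate ≈ 7.58%; labor force participation rate ≈ 62.08%.

Employed = 3,723 + 59,413 + 9,654 = 72,790 (anyone who worked, including part-time for economic reasons, counts as employed).
Unemployed = 5,972.
Labor force = 72,790 + 5,972 = 78,762.
Not in labor force = 19,009 + 13,308 + 3,944 + 11,849 = 48,110 (those not working and not actively searching are outside the labor force).
Civilian working-age population = 78,762 + 48,110 = 126,872.
Unemployment rate = 5,972 / 78,762 = 7.58%.
Labor force participation rate = 78,762 / 126,872 = 62.08%.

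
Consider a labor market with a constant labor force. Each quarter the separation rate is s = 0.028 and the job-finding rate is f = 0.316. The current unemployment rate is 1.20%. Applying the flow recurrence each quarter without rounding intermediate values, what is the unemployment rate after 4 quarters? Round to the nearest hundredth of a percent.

With a fixed labor force, u_{t+1} = u_t + s·(1−u_t) − f·u_t = u_t·(1−s−f) + s.
Here 1−s−f = 0.656 and s = 0.028.
u_1 = 0.012000 × 0.656 + 0.028 = 0.035872.
u_2 = 0.035872 × 0.656 + 0.028 = 0.051532.
u_3 = 0.051532 × 0.656 + 0.028 = 0.061805.
u_4 = 0.061805 × 0.656 + 0.028 = 0.068544.

Unemployment rate after four quarters ≈ 6.85%.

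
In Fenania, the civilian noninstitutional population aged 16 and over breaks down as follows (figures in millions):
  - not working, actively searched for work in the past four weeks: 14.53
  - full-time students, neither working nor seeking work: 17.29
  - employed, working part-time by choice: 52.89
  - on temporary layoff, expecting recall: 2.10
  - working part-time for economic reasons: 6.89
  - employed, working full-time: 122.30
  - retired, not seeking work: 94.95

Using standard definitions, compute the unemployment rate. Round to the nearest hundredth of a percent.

Unemployment rate ≈ 8.37%.

Employed = 52.89 + 6.89 + 122.30 = 182.08 million (anyone who worked, including part-time for economic reasons, counts as employed).
Unemployed = 14.53 + 2.10 = 16.63 million (jobless and actively searching, or on temporary layoff).
Labor force = 182.08 + 16.63 = 198.71 million.
Unemployment rate = 16.63 / 198.71 = 8.37%.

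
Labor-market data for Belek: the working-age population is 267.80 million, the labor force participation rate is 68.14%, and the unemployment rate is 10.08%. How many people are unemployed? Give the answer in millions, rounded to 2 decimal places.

Labor force = 0.6814 × 267.80 = 182.48 million.
Unemployed = 0.1008 × 182.48 ≈ 18.39 million.

About 18.39 million are unemployed.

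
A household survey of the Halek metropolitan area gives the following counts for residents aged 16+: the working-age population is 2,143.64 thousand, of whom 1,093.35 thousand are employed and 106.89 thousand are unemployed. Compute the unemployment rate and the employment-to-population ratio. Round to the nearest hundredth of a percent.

Labor force = employed + unemployed = 1,093.35 + 106.89 = 1,200.24 thousand.
Unemployment rate = 106.89 / 1,200.24 = 8.91%.
Employment-population ratio = 1,093.35 / 2,143.64 = 51.00%.

Unemployment rate ≈ 8.91%; employment-population ratio ≈ 51.00%.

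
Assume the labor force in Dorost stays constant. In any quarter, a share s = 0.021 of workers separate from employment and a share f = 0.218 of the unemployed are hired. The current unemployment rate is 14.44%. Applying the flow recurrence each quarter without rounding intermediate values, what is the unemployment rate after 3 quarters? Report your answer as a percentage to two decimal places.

With a fixed labor force, u_{t+1} = u_t + s·(1−u_t) − f·u_t = u_t·(1−s−f) + s.
Here 1−s−f = 0.761 and s = 0.021.
u_1 = 0.144400 × 0.761 + 0.021 = 0.130888.
u_2 = 0.130888 × 0.761 + 0.021 = 0.120606.
u_3 = 0.120606 × 0.761 + 0.021 = 0.112781.

Unemployment rate after three quarters ≈ 11.28%.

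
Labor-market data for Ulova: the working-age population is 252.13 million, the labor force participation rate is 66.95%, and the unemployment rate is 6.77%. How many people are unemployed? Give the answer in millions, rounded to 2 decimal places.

About 11.43 million are unemployed.

Labor force = 0.6695 × 252.13 = 168.80 million.
Unemployed = 0.0677 × 168.80 ≈ 11.43 million.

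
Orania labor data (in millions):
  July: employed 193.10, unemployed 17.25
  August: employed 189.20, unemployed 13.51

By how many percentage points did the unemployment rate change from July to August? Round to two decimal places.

July: labor force = 193.10 + 17.25 = 210.35; u = 17.25/210.35 = 8.20%.
August: labor force = 189.20 + 13.51 = 202.71; u = 13.51/202.71 = 6.66%.
Change = 6.66% − 8.20% = −1.54 pp.

The unemployment rate changed by −1.54 percentage points.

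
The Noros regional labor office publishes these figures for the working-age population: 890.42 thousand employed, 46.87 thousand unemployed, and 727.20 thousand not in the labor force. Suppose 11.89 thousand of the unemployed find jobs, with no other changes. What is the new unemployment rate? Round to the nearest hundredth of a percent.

Initially, labor force = 890.42 + 46.87 = 937.29 thousand, so u = 46.87/937.29 = 5.00%.
After the change, unemployed falls and employed rises by 11.89; labor force unchanged → E = 902.31, U = 34.98, labor force = 937.29 thousand.
New unemployment rate = 34.98 / 937.29 = 3.73%.

New unemployment rate ≈ 3.73%.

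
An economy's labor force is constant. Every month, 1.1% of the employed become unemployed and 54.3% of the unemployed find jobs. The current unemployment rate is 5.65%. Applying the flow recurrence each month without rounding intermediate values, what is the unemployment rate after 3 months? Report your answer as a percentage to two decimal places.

With a fixed labor force, u_{t+1} = u_t + s·(1−u_t) − f·u_t = u_t·(1−s−f) + s.
Here 1−s−f = 0.446 and s = 0.011.
u_1 = 0.056500 × 0.446 + 0.011 = 0.036199.
u_2 = 0.036199 × 0.446 + 0.011 = 0.027145.
u_3 = 0.027145 × 0.446 + 0.011 = 0.023107.

Unemployment rate after three months ≈ 2.31%.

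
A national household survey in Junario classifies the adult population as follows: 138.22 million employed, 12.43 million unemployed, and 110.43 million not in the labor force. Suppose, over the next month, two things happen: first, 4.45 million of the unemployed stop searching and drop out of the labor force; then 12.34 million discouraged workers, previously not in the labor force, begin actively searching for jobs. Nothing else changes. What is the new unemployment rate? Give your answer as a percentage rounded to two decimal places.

Initially, labor force = 138.22 + 12.43 = 150.65 million, so u = 12.43/150.65 = 8.25%.
After the first change, unemployed and labor force both fall by 4.45 → E = 138.22, U = 7.98, labor force = 146.20 million.
After the second change, unemployed and labor force both rise by 12.34 → E = 138.22, U = 20.32, labor force = 158.54 million.
New unemployment rate = 20.32 / 158.54 = 12.82%.

New unemployment rate ≈ 12.82%.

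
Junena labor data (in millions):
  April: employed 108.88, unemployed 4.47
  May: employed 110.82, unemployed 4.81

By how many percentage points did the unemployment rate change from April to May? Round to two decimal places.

April: labor force = 108.88 + 4.47 = 113.35; u = 4.47/113.35 = 3.94%.
May: labor force = 110.82 + 4.81 = 115.63; u = 4.81/115.63 = 4.16%.
Change = 4.16% − 3.94% = +0.22 pp.

The unemployment rate changed by +0.22 percentage points.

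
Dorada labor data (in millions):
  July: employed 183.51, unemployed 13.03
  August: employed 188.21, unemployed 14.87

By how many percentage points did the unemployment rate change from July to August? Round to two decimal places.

July: labor force = 183.51 + 13.03 = 196.54; u = 13.03/196.54 = 6.63%.
August: labor force = 188.21 + 14.87 = 203.08; u = 14.87/203.08 = 7.32%.
Change = 7.32% − 6.63% = +0.69 pp.

The unemployment rate changed by +0.69 percentage points.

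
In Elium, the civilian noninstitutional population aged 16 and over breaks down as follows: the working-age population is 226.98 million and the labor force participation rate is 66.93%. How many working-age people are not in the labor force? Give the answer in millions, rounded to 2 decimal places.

Share not in the labor force = 1 − 0.6693 = 0.3307.
Not in labor force = 0.3307 × 226.98 ≈ 75.06 million.

About 75.06 million are not in the labor force.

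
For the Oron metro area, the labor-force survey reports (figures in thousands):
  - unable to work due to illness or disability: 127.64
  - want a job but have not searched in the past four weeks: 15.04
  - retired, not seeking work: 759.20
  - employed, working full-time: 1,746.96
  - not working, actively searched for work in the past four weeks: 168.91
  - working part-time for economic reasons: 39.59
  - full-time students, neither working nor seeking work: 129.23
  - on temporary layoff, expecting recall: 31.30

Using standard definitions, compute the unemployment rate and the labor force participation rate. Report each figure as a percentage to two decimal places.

Unemployment rate ≈ 10.08%; labor force participation rate ≈ 65.83%.

Employed = 1,746.96 + 39.59 = 1,786.55 thousand (anyone who worked, including part-time for economic reasons, counts as employed).
Unemployed = 168.91 + 31.30 = 200.21 thousand (jobless and actively searching, or on temporary layoff).
Labor force = 1,786.55 + 200.21 = 1,986.76 thousand.
Not in labor force = 127.64 + 15.04 + 759.20 + 129.23 = 1,031.11 thousand (those not working and not actively searching are outside the labor force — including those who want a job but have given up searching).
Civilian working-age population = 1,986.76 + 1,031.11 = 3,017.87 thousand.
Unemployment rate = 200.21 / 1,986.76 = 10.08%.
Labor force participation rate = 1,986.76 / 3,017.87 = 65.83%.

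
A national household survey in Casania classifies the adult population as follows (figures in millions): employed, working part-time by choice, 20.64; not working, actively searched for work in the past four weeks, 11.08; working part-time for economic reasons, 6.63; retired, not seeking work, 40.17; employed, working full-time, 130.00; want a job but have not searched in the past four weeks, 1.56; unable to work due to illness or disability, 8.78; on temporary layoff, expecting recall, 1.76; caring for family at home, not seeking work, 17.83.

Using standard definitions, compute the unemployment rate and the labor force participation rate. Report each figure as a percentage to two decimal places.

Employed = 20.64 + 6.63 + 130.00 = 157.27 million (anyone who worked, including part-time for economic reasons, counts as employed).
Unemployed = 11.08 + 1.76 = 12.84 million (jobless and actively searching, or on temporary layoff).
Labor force = 157.27 + 12.84 = 170.11 million.
Not in labor force = 40.17 + 1.56 + 8.78 + 17.83 = 68.34 million (those not working and not actively searching are outside the labor force — including those who want a job but have given up searching).
Civilian working-age population = 170.11 + 68.34 = 238.45 million.
Unemployment rate = 12.84 / 170.11 = 7.55%.
Labor force participation rate = 170.11 / 238.45 = 71.34%.

Unemployment rate ≈ 7.55%; labor force participation rate ≈ 71.34%.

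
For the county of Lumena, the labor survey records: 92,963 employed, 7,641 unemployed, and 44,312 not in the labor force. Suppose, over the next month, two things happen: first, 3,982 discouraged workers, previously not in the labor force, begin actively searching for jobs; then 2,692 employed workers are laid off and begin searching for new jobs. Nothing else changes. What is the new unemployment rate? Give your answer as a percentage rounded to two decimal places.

New unemployment rate ≈ 13.69%.

Initially, labor force = 92,963 + 7,641 = 100,604, so u = 7,641/100,604 = 7.60%.
After the first change, unemployed and labor force both rise by 3,982 → E = 92,963, U = 11,623, labor force = 104,586.
After the second change, employed falls and unemployed rises by 2,692; labor force unchanged → E = 90,271, U = 14,315, labor force = 104,586.
New unemployment rate = 14,315 / 104,586 = 13.69%.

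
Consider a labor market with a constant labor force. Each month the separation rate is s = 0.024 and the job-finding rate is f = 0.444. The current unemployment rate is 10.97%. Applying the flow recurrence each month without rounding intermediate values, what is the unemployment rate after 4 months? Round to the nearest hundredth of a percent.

Unemployment rate after four months ≈ 5.60%.

With a fixed labor force, u_{t+1} = u_t + s·(1−u_t) − f·u_t = u_t·(1−s−f) + s.
Here 1−s−f = 0.532 and s = 0.024.
u_1 = 0.109700 × 0.532 + 0.024 = 0.082360.
u_2 = 0.082360 × 0.532 + 0.024 = 0.067816.
u_3 = 0.067816 × 0.532 + 0.024 = 0.060078.
u_4 = 0.060078 × 0.532 + 0.024 = 0.055961.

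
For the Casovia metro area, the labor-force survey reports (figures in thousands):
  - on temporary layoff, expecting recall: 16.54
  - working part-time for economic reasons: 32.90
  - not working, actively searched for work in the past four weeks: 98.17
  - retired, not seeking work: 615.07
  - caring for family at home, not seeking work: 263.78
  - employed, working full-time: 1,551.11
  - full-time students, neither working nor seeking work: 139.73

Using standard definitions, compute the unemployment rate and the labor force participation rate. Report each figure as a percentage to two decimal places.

Unemployment rate ≈ 6.75%; labor force participation rate ≈ 62.51%.

Employed = 32.90 + 1,551.11 = 1,584.01 thousand (anyone who worked, including part-time for economic reasons, counts as employed).
Unemployed = 16.54 + 98.17 = 114.71 thousand (jobless and actively searching, or on temporary layoff).
Labor force = 1,584.01 + 114.71 = 1,698.72 thousand.
Not in labor force = 615.07 + 263.78 + 139.73 = 1,018.58 thousand (those not working and not actively searching are outside the labor force).
Civilian working-age population = 1,698.72 + 1,018.58 = 2,717.30 thousand.
Unemployment rate = 114.71 / 1,698.72 = 6.75%.
Labor force participation rate = 1,698.72 / 2,717.30 = 62.51%.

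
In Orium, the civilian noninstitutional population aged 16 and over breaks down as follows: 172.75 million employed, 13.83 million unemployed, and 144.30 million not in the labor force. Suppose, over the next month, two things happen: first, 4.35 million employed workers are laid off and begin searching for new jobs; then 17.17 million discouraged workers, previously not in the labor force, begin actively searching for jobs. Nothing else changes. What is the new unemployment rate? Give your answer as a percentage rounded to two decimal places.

New unemployment rate ≈ 17.35%.

Initially, labor force = 172.75 + 13.83 = 186.58 million, so u = 13.83/186.58 = 7.41%.
After the first change, employed falls and unemployed rises by 4.35; labor force unchanged → E = 168.40, U = 18.18, labor force = 186.58 million.
After the second change, unemployed and labor force both rise by 17.17 → E = 168.40, U = 35.35, labor force = 203.75 million.
New unemployment rate = 35.35 / 203.75 = 17.35%.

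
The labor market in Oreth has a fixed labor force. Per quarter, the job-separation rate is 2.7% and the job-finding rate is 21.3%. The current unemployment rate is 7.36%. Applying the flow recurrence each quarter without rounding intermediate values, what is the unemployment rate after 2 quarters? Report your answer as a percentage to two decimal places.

With a fixed labor force, u_{t+1} = u_t + s·(1−u_t) − f·u_t = u_t·(1−s−f) + s.
Here 1−s−f = 0.760 and s = 0.027.
u_1 = 0.073600 × 0.760 + 0.027 = 0.082936.
u_2 = 0.082936 × 0.760 + 0.027 = 0.090031.

Unemployment rate after two quarters ≈ 9.00%.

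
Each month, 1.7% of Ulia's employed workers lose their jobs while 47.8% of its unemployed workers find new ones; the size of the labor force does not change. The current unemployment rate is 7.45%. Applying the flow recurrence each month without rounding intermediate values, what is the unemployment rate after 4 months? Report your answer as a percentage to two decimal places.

Unemployment rate after four months ≈ 3.70%.

With a fixed labor force, u_{t+1} = u_t + s·(1−u_t) − f·u_t = u_t·(1−s−f) + s.
Here 1−s−f = 0.505 and s = 0.017.
u_1 = 0.074500 × 0.505 + 0.017 = 0.054622.
u_2 = 0.054622 × 0.505 + 0.017 = 0.044584.
u_3 = 0.044584 × 0.505 + 0.017 = 0.039515.
u_4 = 0.039515 × 0.505 + 0.017 = 0.036955.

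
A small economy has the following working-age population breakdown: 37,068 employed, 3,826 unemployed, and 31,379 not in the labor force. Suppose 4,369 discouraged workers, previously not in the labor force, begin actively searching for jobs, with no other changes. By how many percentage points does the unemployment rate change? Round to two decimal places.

Initially, labor force = 37,068 + 3,826 = 40,894, so u = 3,826/40,894 = 9.36%.
After the change, unemployed and labor force both rise by 4,369 → E = 37,068, U = 8,195, labor force = 45,263.
New unemployment rate = 8,195 / 45,263 = 18.11%.
Change = 18.11% − 9.36% = +8.75 percentage points.

The unemployment rate changes by +8.75 percentage points.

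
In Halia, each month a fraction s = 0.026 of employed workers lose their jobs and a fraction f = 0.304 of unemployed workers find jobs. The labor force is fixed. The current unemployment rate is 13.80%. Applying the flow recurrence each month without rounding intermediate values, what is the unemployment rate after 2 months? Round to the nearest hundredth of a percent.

Unemployment rate after two months ≈ 10.54%.

With a fixed labor force, u_{t+1} = u_t + s·(1−u_t) − f·u_t = u_t·(1−s−f) + s.
Here 1−s−f = 0.670 and s = 0.026.
u_1 = 0.138000 × 0.670 + 0.026 = 0.118460.
u_2 = 0.118460 × 0.670 + 0.026 = 0.105368.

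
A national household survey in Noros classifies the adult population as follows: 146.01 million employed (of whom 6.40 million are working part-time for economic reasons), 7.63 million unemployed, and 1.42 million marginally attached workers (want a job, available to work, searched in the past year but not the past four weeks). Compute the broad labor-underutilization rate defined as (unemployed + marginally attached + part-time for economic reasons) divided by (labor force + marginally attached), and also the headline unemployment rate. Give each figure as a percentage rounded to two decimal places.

Broad underutilization rate ≈ 9.96%; headline unemployment rate ≈ 4.97%.

Labor force = 146.01 + 7.63 = 153.64 million.
Numerator = 7.63 + 1.42 + 6.40 = 15.45 million.
Denominator = 153.64 + 1.42 = 155.06 million.
Broad rate = 15.45 / 155.06 = 9.96%.
Headline unemployment rate = 7.63 / 153.64 = 4.97%.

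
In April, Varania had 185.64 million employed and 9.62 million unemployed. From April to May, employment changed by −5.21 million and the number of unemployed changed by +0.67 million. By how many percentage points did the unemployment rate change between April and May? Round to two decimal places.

The unemployment rate changed by +0.47 percentage points.

April: labor force = 185.64 + 9.62 = 195.26; u = 9.62/195.26 = 4.93%.
May: labor force = 180.43 + 10.29 = 190.72; u = 10.29/190.72 = 5.40%.
Change = 5.40% − 4.93% = +0.47 pp.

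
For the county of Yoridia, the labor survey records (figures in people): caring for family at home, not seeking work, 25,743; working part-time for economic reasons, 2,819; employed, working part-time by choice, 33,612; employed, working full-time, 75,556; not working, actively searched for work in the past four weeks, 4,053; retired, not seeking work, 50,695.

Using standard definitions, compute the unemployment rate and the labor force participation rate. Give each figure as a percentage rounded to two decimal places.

Unemployment rate ≈ 3.49%; labor force participation rate ≈ 60.29%.

Employed = 2,819 + 33,612 + 75,556 = 111,987 (anyone who worked, including part-time for economic reasons, counts as employed).
Unemployed = 4,053.
Labor force = 111,987 + 4,053 = 116,040.
Not in labor force = 25,743 + 50,695 = 76,438 (those not working and not actively searching are outside the labor force).
Civilian working-age population = 116,040 + 76,438 = 192,478.
Unemployment rate = 4,053 / 116,040 = 3.49%.
Labor force participation rate = 116,040 / 192,478 = 60.29%.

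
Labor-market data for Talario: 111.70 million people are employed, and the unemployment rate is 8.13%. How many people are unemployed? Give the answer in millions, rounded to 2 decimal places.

About 9.88 million are unemployed.

Let U be the number unemployed. The labor force is E + U, and U/(E+U) = 0.0813.
So U = 0.0813 × 111.70 / (1 − 0.0813) = 9.0812 / 0.9187 ≈ 9.88 million.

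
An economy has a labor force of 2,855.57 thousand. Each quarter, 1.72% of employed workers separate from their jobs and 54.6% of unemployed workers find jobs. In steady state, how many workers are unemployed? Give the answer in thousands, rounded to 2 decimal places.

Steady-state unemployment rate u* = s/(s+f) = 1.72/(1.72+54.6) = 0.030540.
Unemployed = u* × labor force = 0.030540 × 2,855.57 ≈ 87.21 thousand.

About 87.21 thousand are unemployed in steady state.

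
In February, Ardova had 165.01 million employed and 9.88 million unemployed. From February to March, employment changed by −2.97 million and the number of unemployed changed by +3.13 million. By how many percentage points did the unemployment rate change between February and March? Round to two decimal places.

February: labor force = 165.01 + 9.88 = 174.89; u = 9.88/174.89 = 5.65%.
March: labor force = 162.04 + 13.01 = 175.05; u = 13.01/175.05 = 7.43%.
Change = 7.43% − 5.65% = +1.78 pp.

The unemployment rate changed by +1.78 percentage points.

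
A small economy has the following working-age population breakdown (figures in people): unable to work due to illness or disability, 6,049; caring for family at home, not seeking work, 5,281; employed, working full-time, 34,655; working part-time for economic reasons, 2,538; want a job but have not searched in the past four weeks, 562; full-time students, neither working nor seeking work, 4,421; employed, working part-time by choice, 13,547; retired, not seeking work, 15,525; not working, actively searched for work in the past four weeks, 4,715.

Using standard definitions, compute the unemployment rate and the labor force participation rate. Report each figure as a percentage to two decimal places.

Unemployment rate ≈ 8.50%; labor force participation rate ≈ 63.53%.

Employed = 34,655 + 2,538 + 13,547 = 50,740 (anyone who worked, including part-time for economic reasons, counts as employed).
Unemployed = 4,715.
Labor force = 50,740 + 4,715 = 55,455.
Not in labor force = 6,049 + 5,281 + 562 + 4,421 + 15,525 = 31,838 (those not working and not actively searching are outside the labor force — including those who want a job but have given up searching).
Civilian working-age population = 55,455 + 31,838 = 87,293.
Unemployment rate = 4,715 / 55,455 = 8.50%.
Labor force participation rate = 55,455 / 87,293 = 63.53%.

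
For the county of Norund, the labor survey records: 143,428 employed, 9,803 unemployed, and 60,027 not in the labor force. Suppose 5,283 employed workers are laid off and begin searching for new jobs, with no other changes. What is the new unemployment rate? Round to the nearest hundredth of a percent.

New unemployment rate ≈ 9.85%.

Initially, labor force = 143,428 + 9,803 = 153,231, so u = 9,803/153,231 = 6.40%.
After the change, employed falls and unemployed rises by 5,283; labor force unchanged → E = 138,145, U = 15,086, labor force = 153,231.
New unemployment rate = 15,086 / 153,231 = 9.85%.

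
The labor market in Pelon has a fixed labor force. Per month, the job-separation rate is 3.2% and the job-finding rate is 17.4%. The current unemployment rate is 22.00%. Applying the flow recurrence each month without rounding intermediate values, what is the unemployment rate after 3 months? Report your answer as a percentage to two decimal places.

Unemployment rate after three months ≈ 18.77%.

With a fixed labor force, u_{t+1} = u_t + s·(1−u_t) − f·u_t = u_t·(1−s−f) + s.
Here 1−s−f = 0.794 and s = 0.032.
u_1 = 0.220000 × 0.794 + 0.032 = 0.206680.
u_2 = 0.206680 × 0.794 + 0.032 = 0.196104.
u_3 = 0.196104 × 0.794 + 0.032 = 0.187707.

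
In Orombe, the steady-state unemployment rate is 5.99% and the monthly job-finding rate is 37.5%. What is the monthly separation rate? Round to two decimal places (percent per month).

Separation rate ≈ 2.39% per month.

From u* = s/(s+f): s = u·f/(1−u).
s = 0.0599 × 37.5 / (1 − 0.0599) = 2.2462 / 0.9401 ≈ 2.39% per month.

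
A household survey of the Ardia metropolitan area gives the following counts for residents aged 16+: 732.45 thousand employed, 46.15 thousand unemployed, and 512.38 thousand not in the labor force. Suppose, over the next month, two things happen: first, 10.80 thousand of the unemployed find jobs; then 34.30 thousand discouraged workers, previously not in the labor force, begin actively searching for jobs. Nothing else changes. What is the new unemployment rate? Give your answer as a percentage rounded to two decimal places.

Initially, labor force = 732.45 + 46.15 = 778.60 thousand, so u = 46.15/778.60 = 5.93%.
After the first change, unemployed falls and employed rises by 10.80; labor force unchanged → E = 743.25, U = 35.35, labor force = 778.60 thousand.
After the second change, unemployed and labor force both rise by 34.30 → E = 743.25, U = 69.65, labor force = 812.90 thousand.
New unemployment rate = 69.65 / 812.90 = 8.57%.

New unemployment rate ≈ 8.57%.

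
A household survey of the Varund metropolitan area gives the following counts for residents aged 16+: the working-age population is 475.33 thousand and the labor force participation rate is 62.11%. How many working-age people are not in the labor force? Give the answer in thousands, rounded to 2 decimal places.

About 180.10 thousand are not in the labor force.

Share not in the labor force = 1 − 0.6211 = 0.3789.
Not in labor force = 0.3789 × 475.33 ≈ 180.10 thousand.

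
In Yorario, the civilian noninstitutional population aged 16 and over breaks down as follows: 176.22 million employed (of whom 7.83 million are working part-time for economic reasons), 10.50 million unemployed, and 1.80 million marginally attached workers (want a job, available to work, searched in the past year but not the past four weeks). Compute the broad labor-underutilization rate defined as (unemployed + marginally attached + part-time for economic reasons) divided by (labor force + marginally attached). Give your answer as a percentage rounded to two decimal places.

Broad underutilization rate ≈ 10.68%.

Labor force = 176.22 + 10.50 = 186.72 million.
Numerator = 10.50 + 1.80 + 7.83 = 20.13 million.
Denominator = 186.72 + 1.80 = 188.52 million.
Broad rate = 20.13 / 188.52 = 10.68%.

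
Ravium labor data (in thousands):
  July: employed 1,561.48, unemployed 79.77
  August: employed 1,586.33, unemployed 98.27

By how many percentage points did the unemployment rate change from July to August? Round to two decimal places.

July: labor force = 1,561.48 + 79.77 = 1,641.25; u = 79.77/1,641.25 = 4.86%.
August: labor force = 1,586.33 + 98.27 = 1,684.60; u = 98.27/1,684.60 = 5.83%.
Change = 5.83% − 4.86% = +0.97 pp.

The unemployment rate changed by +0.97 percentage points.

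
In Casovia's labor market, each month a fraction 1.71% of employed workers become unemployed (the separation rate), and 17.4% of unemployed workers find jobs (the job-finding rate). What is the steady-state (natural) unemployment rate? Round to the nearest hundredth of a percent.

Steady-state unemployment rate ≈ 8.95%.

At steady state the flows balance: s·E = f·U, so U/(E+U) = s/(s+f).
u* = 1.71 / (1.71 + 17.4) = 1.71 / 19.11 = 8.95%.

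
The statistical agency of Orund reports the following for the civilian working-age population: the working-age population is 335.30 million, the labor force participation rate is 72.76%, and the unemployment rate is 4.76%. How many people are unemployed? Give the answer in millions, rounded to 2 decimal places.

About 11.61 million are unemployed.

Labor force = 0.7276 × 335.30 = 243.96 million.
Unemployed = 0.0476 × 243.96 ≈ 11.61 million.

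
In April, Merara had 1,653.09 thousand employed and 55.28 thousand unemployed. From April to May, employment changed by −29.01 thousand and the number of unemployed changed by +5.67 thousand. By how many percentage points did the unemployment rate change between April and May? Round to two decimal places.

The unemployment rate changed by +0.38 percentage points.

April: labor force = 1,653.09 + 55.28 = 1,708.37; u = 55.28/1,708.37 = 3.24%.
May: labor force = 1,624.08 + 60.95 = 1,685.03; u = 60.95/1,685.03 = 3.62%.
Change = 3.62% − 3.24% = +0.38 pp.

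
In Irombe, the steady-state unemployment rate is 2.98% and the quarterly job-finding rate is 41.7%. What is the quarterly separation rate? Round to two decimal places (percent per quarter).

Separation rate ≈ 1.28% per quarter.

From u* = s/(s+f): s = u·f/(1−u).
s = 0.0298 × 41.7 / (1 − 0.0298) = 1.2427 / 0.9702 ≈ 1.28% per quarter.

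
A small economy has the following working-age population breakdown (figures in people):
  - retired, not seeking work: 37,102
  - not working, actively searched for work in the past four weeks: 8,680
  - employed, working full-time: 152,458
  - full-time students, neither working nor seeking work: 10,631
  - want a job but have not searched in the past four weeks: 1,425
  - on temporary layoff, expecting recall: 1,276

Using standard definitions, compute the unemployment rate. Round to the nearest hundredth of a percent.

Employed = 152,458.
Unemployed = 8,680 + 1,276 = 9,956 (jobless and actively searching, or on temporary layoff).
Labor force = 152,458 + 9,956 = 162,414.
Unemployment rate = 9,956 / 162,414 = 6.13%.

Unemployment rate ≈ 6.13%.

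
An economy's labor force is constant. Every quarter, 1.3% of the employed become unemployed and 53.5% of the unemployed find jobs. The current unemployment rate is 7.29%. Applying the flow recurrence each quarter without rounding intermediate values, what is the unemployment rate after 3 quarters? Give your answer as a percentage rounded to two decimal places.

Unemployment rate after three quarters ≈ 2.83%.

With a fixed labor force, u_{t+1} = u_t + s·(1−u_t) − f·u_t = u_t·(1−s−f) + s.
Here 1−s−f = 0.452 and s = 0.013.
u_1 = 0.072900 × 0.452 + 0.013 = 0.045951.
u_2 = 0.045951 × 0.452 + 0.013 = 0.033770.
u_3 = 0.033770 × 0.452 + 0.013 = 0.028264.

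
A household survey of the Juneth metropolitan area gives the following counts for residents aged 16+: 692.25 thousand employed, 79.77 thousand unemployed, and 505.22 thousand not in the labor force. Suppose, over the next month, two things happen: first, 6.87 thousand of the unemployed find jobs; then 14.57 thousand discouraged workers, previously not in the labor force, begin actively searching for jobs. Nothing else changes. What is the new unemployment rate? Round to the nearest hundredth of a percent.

Initially, labor force = 692.25 + 79.77 = 772.02 thousand, so u = 79.77/772.02 = 10.33%.
After the first change, unemployed falls and employed rises by 6.87; labor force unchanged → E = 699.12, U = 72.90, labor force = 772.02 thousand.
After the second change, unemployed and labor force both rise by 14.57 → E = 699.12, U = 87.47, labor force = 786.59 thousand.
New unemployment rate = 87.47 / 786.59 = 11.12%.

New unemployment rate ≈ 11.12%.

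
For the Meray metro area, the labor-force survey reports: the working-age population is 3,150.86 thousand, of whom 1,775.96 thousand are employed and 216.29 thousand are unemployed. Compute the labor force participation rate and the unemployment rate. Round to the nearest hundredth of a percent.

Labor force participation rate ≈ 63.23%; unemployment rate ≈ 10.86%.

Labor force = employed + unemployed = 1,775.96 + 216.29 = 1,992.25 thousand.
Unemployment rate = 216.29 / 1,992.25 = 10.86%.
Labor force participation rate = 1,992.25 / 3,150.86 = 63.23%.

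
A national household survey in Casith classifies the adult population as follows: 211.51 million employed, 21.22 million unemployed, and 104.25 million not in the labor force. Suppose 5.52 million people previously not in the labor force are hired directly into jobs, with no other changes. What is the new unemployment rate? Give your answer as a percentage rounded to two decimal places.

New unemployment rate ≈ 8.91%.

Initially, labor force = 211.51 + 21.22 = 232.73 million, so u = 21.22/232.73 = 9.12%.
After the change, employed and labor force both rise by 5.52; unemployed unchanged → E = 217.03, U = 21.22, labor force = 238.25 million.
New unemployment rate = 21.22 / 238.25 = 8.91%.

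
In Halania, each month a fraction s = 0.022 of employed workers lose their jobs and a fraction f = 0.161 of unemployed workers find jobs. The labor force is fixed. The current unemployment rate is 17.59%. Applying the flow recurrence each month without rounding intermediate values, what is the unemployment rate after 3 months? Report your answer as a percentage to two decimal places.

Unemployment rate after three months ≈ 15.06%.

With a fixed labor force, u_{t+1} = u_t + s·(1−u_t) − f·u_t = u_t·(1−s−f) + s.
Here 1−s−f = 0.817 and s = 0.022.
u_1 = 0.175900 × 0.817 + 0.022 = 0.165710.
u_2 = 0.165710 × 0.817 + 0.022 = 0.157385.
u_3 = 0.157385 × 0.817 + 0.022 = 0.150584.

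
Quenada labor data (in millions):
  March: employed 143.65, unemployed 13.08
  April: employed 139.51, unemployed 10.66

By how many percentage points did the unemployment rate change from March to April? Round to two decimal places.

The unemployment rate changed by −1.25 percentage points.

March: labor force = 143.65 + 13.08 = 156.73; u = 13.08/156.73 = 8.35%.
April: labor force = 139.51 + 10.66 = 150.17; u = 10.66/150.17 = 7.10%.
Change = 7.10% − 8.35% = −1.25 pp.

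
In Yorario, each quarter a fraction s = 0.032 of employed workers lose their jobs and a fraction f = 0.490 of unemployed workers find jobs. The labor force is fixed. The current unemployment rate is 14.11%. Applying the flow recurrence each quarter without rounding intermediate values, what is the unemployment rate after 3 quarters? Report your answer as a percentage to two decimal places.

With a fixed labor force, u_{t+1} = u_t + s·(1−u_t) − f·u_t = u_t·(1−s−f) + s.
Here 1−s−f = 0.478 and s = 0.032.
u_1 = 0.141100 × 0.478 + 0.032 = 0.099446.
u_2 = 0.099446 × 0.478 + 0.032 = 0.079535.
u_3 = 0.079535 × 0.478 + 0.032 = 0.070018.

Unemployment rate after three quarters ≈ 7.00%.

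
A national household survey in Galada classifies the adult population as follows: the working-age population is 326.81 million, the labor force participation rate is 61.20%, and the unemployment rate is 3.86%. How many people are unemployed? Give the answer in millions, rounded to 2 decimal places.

Labor force = 0.6120 × 326.81 = 200.01 million.
Unemployed = 0.0386 × 200.01 ≈ 7.72 million.

About 7.72 million are unemployed.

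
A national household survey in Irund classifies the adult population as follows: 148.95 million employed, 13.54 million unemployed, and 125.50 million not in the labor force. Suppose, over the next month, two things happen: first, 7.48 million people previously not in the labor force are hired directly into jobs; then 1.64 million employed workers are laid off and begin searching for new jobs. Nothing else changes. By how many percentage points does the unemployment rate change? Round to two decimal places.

The unemployment rate changes by +0.60 percentage points.

Initially, labor force = 148.95 + 13.54 = 162.49 million, so u = 13.54/162.49 = 8.33%.
After the first change, employed and labor force both rise by 7.48; unemployed unchanged → E = 156.43, U = 13.54, labor force = 169.97 million.
After the second change, employed falls and unemployed rises by 1.64; labor force unchanged → E = 154.79, U = 15.18, labor force = 169.97 million.
New unemployment rate = 15.18 / 169.97 = 8.93%.
Change = 8.93% − 8.33% = +0.60 percentage points.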